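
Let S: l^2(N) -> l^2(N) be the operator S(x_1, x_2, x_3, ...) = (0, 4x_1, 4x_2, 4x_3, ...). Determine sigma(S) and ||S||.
sigma(S) = closed disk {z in C : |z| ≤ 4}; ||S|| = 4

Note S = 4·U where U is the unit right shift (U x)_k = x_{k-1} (with x_0 := 0); so ||S|| = 4||U|| and sigma(S) = 4·sigma(U). ||S x||^2 = sum_{k≥1} |4x_k|^2 = 16||x||^2, so ||S|| = 4 and sigma(S) ⊂ {|z| ≤ 4}. For any |lambda| < 4, the equation (S - lambda I) x = 0 forces x_1 = 0, then 4x_k = lambda x_{k+1} ⇒ x = 0, so S has no eigenvalues. But (S - lambda I) is not surjective for |lambda| < 4: solving (S - lambda I) x = e_1 would require x_n proportional to (lambda/4)^(-n), which is not in l^2. So every |lambda| < 4 lies in the residual spectrum. The boundary |lambda| = 4 is in the approximate point spectrum (the spectrum is closed). Hence sigma(S) is the closed disk of radius 4.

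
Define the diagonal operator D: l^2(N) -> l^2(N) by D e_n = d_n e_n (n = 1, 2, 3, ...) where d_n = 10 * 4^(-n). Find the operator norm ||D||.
||D|| = 5/2 (attained at n = 1)

For D diagonal, ||D|| = sup_n |d_n|. The sequence d_n = 10 * 4^(-n) is positive and strictly decreasing (ratio 4^(-1) < 1), so the supremum is d_1 = 10/4 = 5/2. Hence ||D|| = 5/2.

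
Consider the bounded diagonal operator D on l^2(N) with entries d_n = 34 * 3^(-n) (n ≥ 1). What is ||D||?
||D|| = 34/3 (attained at n = 1)

For D diagonal, ||D|| = sup_n |d_n|. The sequence d_n = 34 * 3^(-n) is positive and strictly decreasing (ratio 3^(-1) < 1), so the supremum is d_1 = 34/3. Hence ||D|| = 34/3.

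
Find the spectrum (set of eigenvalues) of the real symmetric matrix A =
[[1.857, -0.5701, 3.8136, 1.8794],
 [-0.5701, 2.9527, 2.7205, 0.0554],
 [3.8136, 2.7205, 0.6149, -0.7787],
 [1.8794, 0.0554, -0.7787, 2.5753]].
sigma(A) ≈ {-4, 2, 4, 6}

A is real symmetric, so its spectrum consists of real eigenvalues. Expanding the characteristic polynomial of the displayed matrix gives
  det(λ I - A) = p(λ) = λ^4 + (-8)λ^3 + (-4)λ^2 + (128)λ + (-191.9946).
Solving p(λ) = 0 yields eigenvalues ≈ -4, 2, 4, 6. (A is shown rounded to 4 decimals, so these recover the underlying integer eigenvalues to within that precision.)
Verification: the trace of A = 8 equals the sum of eigenvalues 8, and det(A) ≈ -191.9946 matches the eigenvalue product -192.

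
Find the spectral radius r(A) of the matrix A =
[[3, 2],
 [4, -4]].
r(A) = 5

The eigenvalues of A are the roots of its characteristic polynomial. With M = A (coefficients from the trace and determinant):
  p(λ) = det(λ I - M) = λ^2 + λ - 20.
For λ^2 + λ - 20 the discriminant is 81. It is a perfect square (9^2), so the roots are rational: λ = (-1 ± 9)/2 = 4, -5.
Thus the eigenvalues (to 4 decimals) are 4 (modulus 4); -5 (modulus 5). The spectral radius is the largest modulus: r(A) = 5. (Cross-check: r(A) ≤ ||A||_2 ≈ 5.7278; equality holds whenever A is normal, though it can also hold for some non-normal A.)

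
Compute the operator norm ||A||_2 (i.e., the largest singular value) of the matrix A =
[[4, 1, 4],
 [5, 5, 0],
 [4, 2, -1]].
||A||_2 ≈ 9.202 (= sqrt(largest eigenvalue of A^T A))

||A||_2 = sigma_max(A) = sqrt(lambda_max(A^T A)). Form the symmetric matrix M = A^T A =
[[57, 37, 12],
 [37, 30, 2],
 [12, 2, 17]].
Its characteristic polynomial (trace, sum of principal 2x2 minors, determinant of M give the coefficients) is
  p(λ) = det(λ I - M) = λ^3 - 104λ^2 + 1672λ - 3025.
No integer candidate from the rational root theorem (±divisors of 3025) is a root, so the roots are irrational. The cubic discriminant is Δ = 7150451077 > 0, so there are three distinct real roots. p(2) = -89 and p(3) = 1082 have opposite signs, so a root lies in (2, 3); Newton's method refines it to λ ≈ 2.0706. p(17) = 256 and p(18) = -793 have opposite signs, so a root lies in (17, 18); Newton's method refines it to λ ≈ 17.2534. p(84) = -3697 and p(85) = 1820 have opposite signs, so a root lies in (84, 85); Newton's method refines it to λ ≈ 84.6761. Check (Vieta): the three roots sum to 104, matching tr M = 104.
So the eigenvalues of A^T A are ≈ 2.0706, 17.2534, 84.6761 (all ≥ 0, as they must be for A^T A). The largest is λ_max ≈ 84.6761, hence ||A||_2 = sqrt(λ_max) ≈ 9.202.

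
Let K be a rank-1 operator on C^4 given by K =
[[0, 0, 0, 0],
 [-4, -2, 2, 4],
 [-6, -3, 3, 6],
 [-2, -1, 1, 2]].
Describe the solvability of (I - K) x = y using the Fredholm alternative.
(I - K) is invertible (det(I - K) = -2 ≠ 0), so for every y in C^4 the equation (I - K) x = y has a unique solution.

K has rank 1, so it is an outer product K = u v^T: every row of K is a multiple of one row vector. Reading off the entries, u = (0, -2, -3, -1) and v = (2, 1, -1, -2) (row i of K equals u_i·v^T). A rank-one matrix u v^T satisfies K u = u (v·u) and kills the (3)-dimensional subspace v^⊥, so its characteristic polynomial is lambda^3 (lambda - v·u) with v·u = tr K = 3. Hence the eigenvalues of I - K are 1 (multiplicity 3) and 1 - (3) = -2, so det(I - K) = -2. (Direct check: I - K =
[[1, 0, 0, 0],
 [4, 3, -2, -4],
 [6, 3, -2, -6],
 [2, 1, -1, -1]]
has determinant -2.) The finite-dimensional Fredholm alternative says: either (I - K) is invertible, or ker(I - K) ≠ {0} and then range(I - K) = ker((I - K)^*)^⊥, with dim ker(I - K) = dim ker((I - K)^*). Since det(I - K) ≠ 0, 1 is not an eigenvalue of K and ker(I - K) = {0}, so we are in the first case: for every y there is a unique x = (I - K)^(-1) y. Explicitly, by the Sherman–Morrison formula, (I - u v^T)^(-1) = I + u v^T/(1 - v·u), i.e. (I - K)^(-1) = I + K/(-2).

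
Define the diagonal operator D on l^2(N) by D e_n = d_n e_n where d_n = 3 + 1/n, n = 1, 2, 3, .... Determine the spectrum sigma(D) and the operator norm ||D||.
sigma(D) = {3 + 1/n : n ≥ 1} ∪ {3}; ||D|| = 4

A bounded diagonal operator on l^2 with diagonal entries d_n has spectrum equal to the closure of {d_n : n ≥ 1}: every d_n is an eigenvalue (with eigenvector e_n), so {d_n} ⊂ sigma(D); the spectrum is closed, so its closure is too; and for lambda not in the closure, (D - lambda I) has bounded inverse (the diagonal entries 1/(d_n - lambda) are bounded). For our sequence d_n = 3 + 1/n, n = 1, 2, 3, ...:
  - {d_n} = {3 + 1/n : n ≥ 1}; the only limit point is 3
  - closure = {3 + 1/n : n ≥ 1} ∪ {3}
For the norm: a diagonal operator has ||D|| = sup_n |d_n|. Here d_n = 3 + 1/n is positive and decreasing, so sup_n |d_n| = d_1 = 3 + 1 = 4. So ||D|| = 4.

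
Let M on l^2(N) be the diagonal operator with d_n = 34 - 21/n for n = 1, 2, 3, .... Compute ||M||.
||M|| = 34

For a diagonal operator on l^2 with entries d_n, ||M|| = sup_n |d_n|. Here d_1 = 13, d_2 = 47/2, ..., and d_n = 34 - 21/n increases monotonically toward 34. All terms lie in [13, 34), so |d_n| = d_n and the supremum is the limit 34, which is not attained by any individual d_n. Hence ||M|| = 34.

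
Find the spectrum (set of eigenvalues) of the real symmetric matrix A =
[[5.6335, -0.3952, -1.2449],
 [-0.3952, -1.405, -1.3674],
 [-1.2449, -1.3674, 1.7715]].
sigma(A) ≈ {-2, 2, 6}

A is real symmetric, so its spectrum consists of real eigenvalues. Expanding the characteristic polynomial of the displayed matrix gives
  det(λ I - A) = p(λ) = λ^3 + (-6)λ^2 + (-4)λ + (24).
Solving p(λ) = 0 yields eigenvalues ≈ -2, 2, 6. (A is shown rounded to 4 decimals, so these recover the underlying integer eigenvalues to within that precision.)
Verification: the trace of A = 6 equals the sum of eigenvalues 6, and det(A) ≈ -23.9997 matches the eigenvalue product -24.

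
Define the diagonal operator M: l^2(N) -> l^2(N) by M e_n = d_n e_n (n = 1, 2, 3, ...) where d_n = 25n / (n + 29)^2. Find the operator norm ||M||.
||M|| = 25/116 (attained at n = 29)

For M diagonal, ||M|| = sup_n |d_n|. Treat f(x) = 25x / (x + 29)^2 for real x > 0. By the quotient rule, f'(x) = 25(29 - x)/(x + 29)^3, which is positive for x < 29 and negative for x > 29. So f has a unique maximum at x = 29, and since 29 is a positive integer, the supremum over n ≥ 1 is attained at n = 29: d_29 = 25·29/(29 + 29)^2 = 25·29/3364 = 25/116. Hence ||M|| = 25/116.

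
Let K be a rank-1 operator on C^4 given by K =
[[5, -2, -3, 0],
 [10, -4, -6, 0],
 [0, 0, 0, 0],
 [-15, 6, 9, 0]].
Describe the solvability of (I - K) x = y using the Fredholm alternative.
(I - K) is singular (det(I - K) = 0, i.e. 1 ∈ sigma(K)). (I - K) x = y is solvable iff y ⊥ ker((I - K)^*) = span{(5, -2, -3, 0)}, i.e. iff 5y_1 - 2y_2 - 3y_3 = 0. When solvable, the solutions are x = y + c·(1, 2, 0, -3), c arbitrary (ker(I - K) = span{(1, 2, 0, -3)}, dimension 1).

K has rank 1, so it is an outer product K = u v^T: every row of K is a multiple of one row vector. Reading off the entries, u = (1, 2, 0, -3) and v = (5, -2, -3, 0) (row i of K equals u_i·v^T). A rank-one matrix u v^T satisfies K u = u (v·u) and kills the (3)-dimensional subspace v^⊥, so its characteristic polynomial is lambda^3 (lambda - v·u) with v·u = tr K = 1. Hence the eigenvalues of I - K are 1 (multiplicity 3) and 1 - (1) = 0, so det(I - K) = 0. (Direct check: I - K =
[[-4, 2, 3, 0],
 [-10, 5, 6, 0],
 [0, 0, 1, 0],
 [15, -6, -9, 1]]
has determinant 0.) So 1 is an eigenvalue of K and (I - K) is not invertible. The finite-dimensional Fredholm alternative says: either (I - K) is invertible, or ker(I - K) ≠ {0} and then range(I - K) = ker((I - K)^*)^⊥, with dim ker(I - K) = dim ker((I - K)^*). We are in the second case, so we need both kernels. Kernel of I - K: (I - K) u = u - u (v·u) = u - u = 0, so ker(I - K) = span{u} = span{(1, 2, 0, -3)} (it is exactly 1-dimensional because rank(I - K) = 3). Kernel of the adjoint: K is real, so (I - K)^* = I - K^T = I - v u^T, and (I - v u^T) v = v - v (u·v) = 0; hence ker((I - K)^*) = span{v} = span{(5, -2, -3, 0)}. Therefore (I - K) x = y is solvable iff <y, v> = 0, i.e. iff 5y_1 - 2y_2 - 3y_3 = 0. When this holds, K y = u (v·y) = 0, so (I - K) y = y and x = y is a particular solution; the full solution set is the line x = y + c·u = y + c·(1, 2, 0, -3), c ∈ C.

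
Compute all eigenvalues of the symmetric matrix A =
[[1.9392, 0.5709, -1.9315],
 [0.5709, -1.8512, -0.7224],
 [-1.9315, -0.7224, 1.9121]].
sigma(A) ≈ {-2, 0, 4}

A is real symmetric, so its spectrum consists of real eigenvalues. Expanding the characteristic polynomial of the displayed matrix gives
  det(λ I - A) = p(λ) = λ^3 + (-2)λ^2 + (-8)λ + (0).
Solving p(λ) = 0 yields eigenvalues ≈ -2, 0, 4. (A is shown rounded to 4 decimals, so these recover the underlying integer eigenvalues to within that precision.)
Verification: the trace of A = 2 equals the sum of eigenvalues 2, and det(A) ≈ 0.0001 matches the eigenvalue product 0.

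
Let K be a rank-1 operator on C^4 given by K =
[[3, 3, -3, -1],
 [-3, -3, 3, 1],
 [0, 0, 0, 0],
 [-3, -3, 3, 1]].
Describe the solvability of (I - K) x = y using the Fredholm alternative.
(I - K) is singular (det(I - K) = 0, i.e. 1 ∈ sigma(K)). (I - K) x = y is solvable iff y ⊥ ker((I - K)^*) = span{(3, 3, -3, -1)}, i.e. iff 3y_1 + 3y_2 - 3y_3 - y_4 = 0. When solvable, the solutions are x = y + c·(1, -1, 0, -1), c arbitrary (ker(I - K) = span{(1, -1, 0, -1)}, dimension 1).

K has rank 1, so it is an outer product K = u v^T: every row of K is a multiple of one row vector. Reading off the entries, u = (1, -1, 0, -1) and v = (3, 3, -3, -1) (row i of K equals u_i·v^T). A rank-one matrix u v^T satisfies K u = u (v·u) and kills the (3)-dimensional subspace v^⊥, so its characteristic polynomial is lambda^3 (lambda - v·u) with v·u = tr K = 1. Hence the eigenvalues of I - K are 1 (multiplicity 3) and 1 - (1) = 0, so det(I - K) = 0. (Direct check: I - K =
[[-2, -3, 3, 1],
 [3, 4, -3, -1],
 [0, 0, 1, 0],
 [3, 3, -3, 0]]
has determinant 0.) So 1 is an eigenvalue of K and (I - K) is not invertible. The finite-dimensional Fredholm alternative says: either (I - K) is invertible, or ker(I - K) ≠ {0} and then range(I - K) = ker((I - K)^*)^⊥, with dim ker(I - K) = dim ker((I - K)^*). We are in the second case, so we need both kernels. Kernel of I - K: (I - K) u = u - u (v·u) = u - u = 0, so ker(I - K) = span{u} = span{(1, -1, 0, -1)} (it is exactly 1-dimensional because rank(I - K) = 3). Kernel of the adjoint: K is real, so (I - K)^* = I - K^T = I - v u^T, and (I - v u^T) v = v - v (u·v) = 0; hence ker((I - K)^*) = span{v} = span{(3, 3, -3, -1)}. Therefore (I - K) x = y is solvable iff <y, v> = 0, i.e. iff 3y_1 + 3y_2 - 3y_3 - y_4 = 0. When this holds, K y = u (v·y) = 0, so (I - K) y = y and x = y is a particular solution; the full solution set is the line x = y + c·u = y + c·(1, -1, 0, -1), c ∈ C.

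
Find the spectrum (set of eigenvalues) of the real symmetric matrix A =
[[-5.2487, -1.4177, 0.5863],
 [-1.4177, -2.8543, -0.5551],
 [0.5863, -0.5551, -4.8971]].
sigma(A) ≈ {-6, -5, -2}

A is real symmetric, so its spectrum consists of real eigenvalues. Expanding the characteristic polynomial of the displayed matrix gives
  det(λ I - A) = p(λ) = λ^3 + (13)λ^2 + (52)λ + (60.0014).
Solving p(λ) = 0 yields eigenvalues ≈ -6, -5, -2. (A is shown rounded to 4 decimals, so these recover the underlying integer eigenvalues to within that precision.)
Verification: the trace of A = -13 equals the sum of eigenvalues -13, and det(A) ≈ -60.0014 matches the eigenvalue product -60.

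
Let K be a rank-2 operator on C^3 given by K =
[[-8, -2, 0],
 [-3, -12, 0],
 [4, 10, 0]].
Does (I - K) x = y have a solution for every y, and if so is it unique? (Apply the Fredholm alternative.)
(I - K) is invertible (det(I - K) = 111 ≠ 0), so for every y in C^3 the equation (I - K) x = y has a unique solution.

K has rank 2 and factors as K = U V^T = u1 v1^T + u2 v2^T with u1 = (-3, -3, 3), v1 = (2, 2, 0), u2 = (2, -3, 2), v2 = (-1, 2, 0) (multiplying out reproduces the displayed K). The nonzero eigenvalues of U V^T coincide with those of the 2 x 2 matrix G = V^T U = [[v1·u1, v1·u2], [v2·u1, v2·u2]] = [[-12, -2], [-3, -8]], and by the Sylvester determinant identity det(I_3 - U V^T) = det(I_2 - V^T U) = det([[13, 2], [3, 9]]) = (13)(9) - (2)(3) = 111. (Direct check: I - K =
[[9, 2, 0],
 [3, 13, 0],
 [-4, -10, 1]]
has determinant 111.) The finite-dimensional Fredholm alternative says: either (I - K) is invertible, or ker(I - K) ≠ {0} and then range(I - K) = ker((I - K)^*)^⊥, with dim ker(I - K) = dim ker((I - K)^*). Since det(I - K) ≠ 0, 1 is not an eigenvalue of K and ker(I - K) = {0}, so we are in the first case: for every y there is a unique x = (I - K)^(-1) y. (Explicitly, by the Woodbury identity, (I - U V^T)^(-1) = I + U (I_2 - G)^(-1) V^T.)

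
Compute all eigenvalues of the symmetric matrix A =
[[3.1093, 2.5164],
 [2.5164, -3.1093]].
sigma(A) ≈ {-4, 4}

A is real symmetric, so its spectrum consists of real eigenvalues. Expanding the characteristic polynomial of the displayed matrix gives
  det(λ I - A) = p(λ) = λ^2 + (0)λ + (-16).
Solving p(λ) = 0 yields eigenvalues ≈ -4, 4. (A is shown rounded to 4 decimals, so these recover the underlying integer eigenvalues to within that precision.)
Verification: the trace of A = 0 equals the sum of eigenvalues 0, and det(A) ≈ -16.0000 matches the eigenvalue product -16.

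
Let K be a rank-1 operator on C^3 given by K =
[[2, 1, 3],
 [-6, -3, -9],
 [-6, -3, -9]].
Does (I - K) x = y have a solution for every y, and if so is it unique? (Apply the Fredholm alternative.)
(I - K) is invertible (det(I - K) = 11 ≠ 0), so for every y in C^3 the equation (I - K) x = y has a unique solution.

K has rank 1, so it is an outer product K = u v^T: every row of K is a multiple of one row vector. Reading off the entries, u = (-1, 3, 3) and v = (-2, -1, -3) (row i of K equals u_i·v^T). A rank-one matrix u v^T satisfies K u = u (v·u) and kills the (2)-dimensional subspace v^⊥, so its characteristic polynomial is lambda^2 (lambda - v·u) with v·u = tr K = -10. Hence the eigenvalues of I - K are 1 (multiplicity 2) and 1 - (-10) = 11, so det(I - K) = 11. (Direct check: I - K =
[[-1, -1, -3],
 [6, 4, 9],
 [6, 3, 10]]
has determinant 11.) The finite-dimensional Fredholm alternative says: either (I - K) is invertible, or ker(I - K) ≠ {0} and then range(I - K) = ker((I - K)^*)^⊥, with dim ker(I - K) = dim ker((I - K)^*). Since det(I - K) ≠ 0, 1 is not an eigenvalue of K and ker(I - K) = {0}, so we are in the first case: for every y there is a unique x = (I - K)^(-1) y. Explicitly, by the Sherman–Morrison formula, (I - u v^T)^(-1) = I + u v^T/(1 - v·u), i.e. (I - K)^(-1) = I + K/(11).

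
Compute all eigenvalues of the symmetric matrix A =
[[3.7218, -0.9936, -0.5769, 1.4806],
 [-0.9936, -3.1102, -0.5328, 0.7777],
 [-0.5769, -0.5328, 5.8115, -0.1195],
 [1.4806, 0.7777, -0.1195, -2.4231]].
sigma(A) ≈ {-4, -2, 4, 6}

A is real symmetric, so its spectrum consists of real eigenvalues. Expanding the characteristic polynomial of the displayed matrix gives
  det(λ I - A) = p(λ) = λ^4 + (-4)λ^3 + (-28)λ^2 + (64)λ + (192.0057).
Solving p(λ) = 0 yields eigenvalues ≈ -4, -2, 4, 6. (A is shown rounded to 4 decimals, so these recover the underlying integer eigenvalues to within that precision.)
Verification: the trace of A = 4 equals the sum of eigenvalues 4, and det(A) ≈ 192.0057 matches the eigenvalue product 192.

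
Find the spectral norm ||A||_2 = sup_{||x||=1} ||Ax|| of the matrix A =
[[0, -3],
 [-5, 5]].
||A||_2 = sqrt((59 + sqrt(2581))/2) ≈ 7.4096 (= sqrt(largest eigenvalue of A^T A))

||A||_2 = sigma_max(A) = sqrt(lambda_max(A^T A)). Form the symmetric matrix M = A^T A =
[[25, -25],
 [-25, 34]].
Its characteristic polynomial (trace, determinant of M give the coefficients) is
  p(λ) = det(λ I - M) = λ^2 - 59λ + 225.
For λ^2 - 59λ + 225 the discriminant is 2581. It is nonnegative but not a perfect square, so the roots are real and irrational: λ = (59 ± sqrt(2581))/2 ≈ 54.9018, 4.0982.
So the eigenvalues of A^T A are ≈ 4.0982, 54.9018 (all ≥ 0, as they must be for A^T A). The largest is λ_max = (59 + sqrt(2581))/2 ≈ 54.9018, hence ||A||_2 = sqrt(λ_max) = sqrt((59 + sqrt(2581))/2) ≈ 7.4096.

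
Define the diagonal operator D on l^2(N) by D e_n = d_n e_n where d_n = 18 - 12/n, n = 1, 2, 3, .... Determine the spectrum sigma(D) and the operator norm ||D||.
sigma(D) = {18 - 12/n : n ≥ 1} ∪ {18}; ||D|| = 18

A bounded diagonal operator on l^2 with diagonal entries d_n has spectrum equal to the closure of {d_n : n ≥ 1}: every d_n is an eigenvalue (with eigenvector e_n), so {d_n} ⊂ sigma(D); the spectrum is closed, so its closure is too; and for lambda not in the closure, (D - lambda I) has bounded inverse (the diagonal entries 1/(d_n - lambda) are bounded). For our sequence d_n = 18 - 12/n, n = 1, 2, 3, ...:
  - {d_n} = {18 - 12/n : n ≥ 1}; the only limit point is 18
  - closure = {18 - 12/n : n ≥ 1} ∪ {18}
For the norm: a diagonal operator has ||D|| = sup_n |d_n|. Here d_n = 18 - 12/n increases monotonically from d_1 = 6 toward 18, with all terms in [6, 18); so sup_n |d_n| = 18 (the supremum is the limit, not attained). So ||D|| = 18.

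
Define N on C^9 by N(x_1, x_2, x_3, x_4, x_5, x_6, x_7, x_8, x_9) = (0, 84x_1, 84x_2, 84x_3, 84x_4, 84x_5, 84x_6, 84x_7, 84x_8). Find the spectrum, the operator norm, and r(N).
sigma(N) = {0}; ||N|| = 84; r(N) = 0. (N is nilpotent with N^9 = 0.)

On C^9, N is a strictly lower-triangular matrix with 84 on the subdiagonal and zeros elsewhere, so its characteristic polynomial is lambda^9 and every eigenvalue is 0: sigma(N) = {0}. For the operator norm, N e_i = 84e_{i+1} for i = 1, ..., 8 and N e_9 = 0, so the singular values of N are 84 (with multiplicity 8) and 0; hence ||N|| = 84. The spectral radius r(N) = max|lambda| = 0. Note ||N|| > r(N) — characteristic of non-normal nilpotent operators. Indeed N^9 = 0.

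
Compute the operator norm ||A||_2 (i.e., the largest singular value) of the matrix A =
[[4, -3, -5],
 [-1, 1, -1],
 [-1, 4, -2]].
||A||_2 ≈ 7.1713 (= sqrt(largest eigenvalue of A^T A))

||A||_2 = sigma_max(A) = sqrt(lambda_max(A^T A)). Form the symmetric matrix M = A^T A =
[[18, -17, -17],
 [-17, 26, 6],
 [-17, 6, 30]].
Its characteristic polynomial (trace, sum of principal 2x2 minors, determinant of M give the coefficients) is
  p(λ) = det(λ I - M) = λ^3 - 74λ^2 + 1174λ - 676.
No integer candidate from the rational root theorem (±divisors of 676) is a root, so the roots are irrational. The cubic discriminant is Δ = 1024098400 > 0, so there are three distinct real roots. p(0) = -676 and p(1) = 425 have opposite signs, so a root lies in (0, 1); Newton's method refines it to λ ≈ 0.5982. p(21) = 605 and p(22) = -16 have opposite signs, so a root lies in (21, 22); Newton's method refines it to λ ≈ 21.9746. p(51) = -625 and p(52) = 884 have opposite signs, so a root lies in (51, 52); Newton's method refines it to λ ≈ 51.4272. Check (Vieta): the three roots sum to 74, matching tr M = 74.
So the eigenvalues of A^T A are ≈ 0.5982, 21.9746, 51.4272 (all ≥ 0, as they must be for A^T A). The largest is λ_max ≈ 51.4272, hence ||A||_2 = sqrt(λ_max) ≈ 7.1713.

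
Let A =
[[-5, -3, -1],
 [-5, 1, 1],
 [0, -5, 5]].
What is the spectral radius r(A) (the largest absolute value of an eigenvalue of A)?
r(A) ≈ 7.0237

The eigenvalues of A are the roots of its characteristic polynomial. With M = A (coefficients from the trace, the sum of principal 2x2 minors, and det A):
  p(λ) = det(λ I - M) = λ^3 - λ^2 - 35λ + 150.
No integer candidate from the rational root theorem (±divisors of 150) is a root, so the roots are irrational. The cubic discriminant is Δ = -339675 < 0, so there is one real root and a complex-conjugate pair. p(-8) = -146 and p(-7) = 3 have opposite signs, so a root lies in (-8, -7); Newton's method refines it to λ ≈ -7.0237. Dividing out (λ - (-7.0237)) leaves approximately λ^2 - 8.0237λ + 21.3562. For λ^2 - 8.0237λ + 21.3562 the discriminant is -21.045. It is negative, so the remaining roots are the complex-conjugate pair λ ≈ 4.0119 ± 2.2937i. Their product equals the constant term, so |λ|^2 ≈ 21.3562 and |λ| ≈ 4.6213.
Thus the eigenvalues (to 4 decimals) are -7.0237 (modulus 7.0237); 4.0119 ± 2.2937i (modulus 4.6213). The spectral radius is the largest modulus: r(A) ≈ 7.0237. (Cross-check: r(A) ≤ ||A||_2 ≈ 7.7033; equality holds whenever A is normal, though it can also hold for some non-normal A.)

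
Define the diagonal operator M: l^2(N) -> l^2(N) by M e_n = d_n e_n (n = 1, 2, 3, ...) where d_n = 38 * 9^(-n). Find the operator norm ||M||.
||M|| = 38/9 (attained at n = 1)

For M diagonal, ||M|| = sup_n |d_n|. The sequence d_n = 38 * 9^(-n) is positive and strictly decreasing (ratio 9^(-1) < 1), so the supremum is d_1 = 38/9. Hence ||M|| = 38/9.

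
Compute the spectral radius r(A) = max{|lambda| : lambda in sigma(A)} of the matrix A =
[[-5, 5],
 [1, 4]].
r(A) = (1 + sqrt(101))/2 ≈ 5.5249

The eigenvalues of A are the roots of its characteristic polynomial. With M = A (coefficients from the trace and determinant):
  p(λ) = det(λ I - M) = λ^2 + λ - 25.
For λ^2 + λ - 25 the discriminant is 101. It is nonnegative but not a perfect square, so the roots are real and irrational: λ = (-1 ± sqrt(101))/2 ≈ 4.5249, -5.5249.
Thus the eigenvalues (to 4 decimals) are 4.5249 (modulus 4.5249); -5.5249 (modulus 5.5249). The spectral radius is the largest modulus: r(A) = (1 + sqrt(101))/2 ≈ 5.5249. (Cross-check: r(A) ≤ ||A||_2 ≈ 7.4699; equality holds whenever A is normal, though it can also hold for some non-normal A.)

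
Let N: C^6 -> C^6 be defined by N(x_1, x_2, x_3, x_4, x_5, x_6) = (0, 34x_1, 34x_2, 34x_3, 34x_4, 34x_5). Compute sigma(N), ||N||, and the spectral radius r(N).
sigma(N) = {0}; ||N|| = 34; r(N) = 0. (N is nilpotent with N^6 = 0.)

On C^6, N is a strictly lower-triangular matrix with 34 on the subdiagonal and zeros elsewhere, so its characteristic polynomial is lambda^6 and every eigenvalue is 0: sigma(N) = {0}. For the operator norm, N e_i = 34e_{i+1} for i = 1, ..., 5 and N e_6 = 0, so the singular values of N are 34 (with multiplicity 5) and 0; hence ||N|| = 34. The spectral radius r(N) = max|lambda| = 0. Note ||N|| > r(N) — characteristic of non-normal nilpotent operators. Indeed N^6 = 0.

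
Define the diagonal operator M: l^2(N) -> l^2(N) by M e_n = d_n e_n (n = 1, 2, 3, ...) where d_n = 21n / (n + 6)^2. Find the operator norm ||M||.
||M|| = 7/8 (attained at n = 6)

For M diagonal, ||M|| = sup_n |d_n|. Treat f(x) = 21x / (x + 6)^2 for real x > 0. By the quotient rule, f'(x) = 21(6 - x)/(x + 6)^3, which is positive for x < 6 and negative for x > 6. So f has a unique maximum at x = 6, and since 6 is a positive integer, the supremum over n ≥ 1 is attained at n = 6: d_6 = 21·6/(6 + 6)^2 = 21·6/144 = 7/8. Hence ||M|| = 7/8.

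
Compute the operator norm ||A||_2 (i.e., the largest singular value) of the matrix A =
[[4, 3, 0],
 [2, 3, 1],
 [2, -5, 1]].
||A||_2 ≈ 6.7769 (= sqrt(largest eigenvalue of A^T A))

||A||_2 = sigma_max(A) = sqrt(lambda_max(A^T A)). Form the symmetric matrix M = A^T A =
[[24, 8, 4],
 [8, 43, -2],
 [4, -2, 2]].
Its characteristic polynomial (trace, sum of principal 2x2 minors, determinant of M give the coefficients) is
  p(λ) = det(λ I - M) = λ^3 - 69λ^2 + 1082λ - 1024.
No integer candidate from the rational root theorem (±divisors of 1024) is a root, so the roots are irrational. The cubic discriminant is Δ = 509135332 > 0, so there are three distinct real roots. p(1) = -10 and p(2) = 872 have opposite signs, so a root lies in (1, 2); Newton's method refines it to λ ≈ 1.0106. p(22) = 32 and p(23) = -472 have opposite signs, so a root lies in (22, 23); Newton's method refines it to λ ≈ 22.0637. p(45) = -934 and p(46) = 80 have opposite signs, so a root lies in (45, 46); Newton's method refines it to λ ≈ 45.9257. Check (Vieta): the three roots sum to 69, matching tr M = 69.
So the eigenvalues of A^T A are ≈ 1.0106, 22.0637, 45.9257 (all ≥ 0, as they must be for A^T A). The largest is λ_max ≈ 45.9257, hence ||A||_2 = sqrt(λ_max) ≈ 6.7769.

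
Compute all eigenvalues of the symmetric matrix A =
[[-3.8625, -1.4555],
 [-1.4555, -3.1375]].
sigma(A) ≈ {-5, -2}

A is real symmetric, so its spectrum consists of real eigenvalues. Expanding the characteristic polynomial of the displayed matrix gives
  det(λ I - A) = p(λ) = λ^2 + (7)λ + (10).
Solving p(λ) = 0 yields eigenvalues ≈ -5, -2. (A is shown rounded to 4 decimals, so these recover the underlying integer eigenvalues to within that precision.)
Verification: the trace of A = -7 equals the sum of eigenvalues -7, and det(A) ≈ 10.0001 matches the eigenvalue product 10.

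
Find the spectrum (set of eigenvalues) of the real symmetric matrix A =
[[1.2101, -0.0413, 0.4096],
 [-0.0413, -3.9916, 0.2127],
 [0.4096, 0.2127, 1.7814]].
sigma(A) ≈ {-4, 1, 2}

A is real symmetric, so its spectrum consists of real eigenvalues. Expanding the characteristic polynomial of the displayed matrix gives
  det(λ I - A) = p(λ) = λ^3 + (1)λ^2 + (-10)λ + (8).
Solving p(λ) = 0 yields eigenvalues ≈ -4, 1, 2. (A is shown rounded to 4 decimals, so these recover the underlying integer eigenvalues to within that precision.)
Verification: the trace of A = -1 equals the sum of eigenvalues -1, and det(A) ≈ -7.9999 matches the eigenvalue product -8.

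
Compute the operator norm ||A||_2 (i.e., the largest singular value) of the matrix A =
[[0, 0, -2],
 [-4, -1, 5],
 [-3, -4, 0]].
||A||_2 ≈ 7.2893 (= sqrt(largest eigenvalue of A^T A))

||A||_2 = sigma_max(A) = sqrt(lambda_max(A^T A)). Form the symmetric matrix M = A^T A =
[[25, 16, -20],
 [16, 17, -5],
 [-20, -5, 29]].
Its characteristic polynomial (trace, sum of principal 2x2 minors, determinant of M give the coefficients) is
  p(λ) = det(λ I - M) = λ^3 - 71λ^2 + 962λ - 676.
No integer candidate from the rational root theorem (±divisors of 676) is a root, so the roots are irrational. The cubic discriminant is Δ = 955023732 > 0, so there are three distinct real roots. p(0) = -676 and p(1) = 216 have opposite signs, so a root lies in (0, 1); Newton's method refines it to λ ≈ 0.743. p(17) = 72 and p(18) = -532 have opposite signs, so a root lies in (17, 18); Newton's method refines it to λ ≈ 17.1226. p(53) = -252 and p(54) = 1700 have opposite signs, so a root lies in (53, 54); Newton's method refines it to λ ≈ 53.1344. Check (Vieta): the three roots sum to 71, matching tr M = 71.
So the eigenvalues of A^T A are ≈ 0.743, 17.1226, 53.1344 (all ≥ 0, as they must be for A^T A). The largest is λ_max ≈ 53.1344, hence ||A||_2 = sqrt(λ_max) ≈ 7.2893.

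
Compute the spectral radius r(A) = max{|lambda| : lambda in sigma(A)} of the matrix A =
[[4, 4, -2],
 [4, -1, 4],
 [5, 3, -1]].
r(A) ≈ 6.369

The eigenvalues of A are the roots of its characteristic polynomial. With M = A (coefficients from the trace, the sum of principal 2x2 minors, and det A):
  p(λ) = det(λ I - M) = λ^3 - 2λ^2 - 25λ - 18.
No integer candidate from the rational root theorem (±divisors of 18) is a root, so the roots are irrational. The cubic discriminant is Δ = 39476 > 0, so there are three distinct real roots. p(-4) = -14 and p(-3) = 12 have opposite signs, so a root lies in (-4, -3); Newton's method refines it to λ ≈ -3.5794. p(-1) = 4 and p(0) = -18 have opposite signs, so a root lies in (-1, 0); Newton's method refines it to λ ≈ -0.7896. p(6) = -24 and p(7) = 52 have opposite signs, so a root lies in (6, 7); Newton's method refines it to λ ≈ 6.369. Check (Vieta): the three roots sum to 2, matching tr M = 2.
Thus the eigenvalues (to 4 decimals) are -3.5794 (modulus 3.5794); -0.7896 (modulus 0.7896); 6.369 (modulus 6.369). The spectral radius is the largest modulus: r(A) ≈ 6.369. (Cross-check: r(A) ≤ ||A||_2 ≈ 8.5515; equality holds whenever A is normal, though it can also hold for some non-normal A.)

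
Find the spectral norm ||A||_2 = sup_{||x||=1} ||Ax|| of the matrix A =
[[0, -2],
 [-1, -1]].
||A||_2 = sqrt((6 + sqrt(20))/2) ≈ 2.2882 (= sqrt(largest eigenvalue of A^T A))

||A||_2 = sigma_max(A) = sqrt(lambda_max(A^T A)). Form the symmetric matrix M = A^T A =
[[1, 1],
 [1, 5]].
Its characteristic polynomial (trace, determinant of M give the coefficients) is
  p(λ) = det(λ I - M) = λ^2 - 6λ + 4.
For λ^2 - 6λ + 4 the discriminant is 20. It is nonnegative but not a perfect square, so the roots are real and irrational: λ = (6 ± sqrt(20))/2 ≈ 5.2361, 0.7639.
So the eigenvalues of A^T A are ≈ 0.7639, 5.2361 (all ≥ 0, as they must be for A^T A). The largest is λ_max = (6 + sqrt(20))/2 ≈ 5.2361, hence ||A||_2 = sqrt(λ_max) = sqrt((6 + sqrt(20))/2) ≈ 2.2882.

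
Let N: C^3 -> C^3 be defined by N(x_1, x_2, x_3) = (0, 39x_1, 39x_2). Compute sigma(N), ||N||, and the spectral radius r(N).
sigma(N) = {0}; ||N|| = 39; r(N) = 0. (N is nilpotent with N^3 = 0.)

On C^3, N is a strictly lower-triangular matrix with 39 on the subdiagonal and zeros elsewhere, so its characteristic polynomial is lambda^3 and every eigenvalue is 0: sigma(N) = {0}. For the operator norm, N e_i = 39e_{i+1} for i = 1, ..., 2 and N e_3 = 0, so the singular values of N are 39 (with multiplicity 2) and 0; hence ||N|| = 39. The spectral radius r(N) = max|lambda| = 0. Note ||N|| > r(N) — characteristic of non-normal nilpotent operators. Indeed N^3 = 0.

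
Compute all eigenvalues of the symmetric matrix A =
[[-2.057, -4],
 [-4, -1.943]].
sigma(A) ≈ {-6, 2}

A is real symmetric, so its spectrum consists of real eigenvalues. Expanding the characteristic polynomial of the displayed matrix gives
  det(λ I - A) = p(λ) = λ^2 + (4)λ + (-12).
Solving p(λ) = 0 yields eigenvalues ≈ -6, 2. (A is shown rounded to 4 decimals, so these recover the underlying integer eigenvalues to within that precision.)
Verification: the trace of A = -4 equals the sum of eigenvalues -4, and det(A) ≈ -12.0000 matches the eigenvalue product -12.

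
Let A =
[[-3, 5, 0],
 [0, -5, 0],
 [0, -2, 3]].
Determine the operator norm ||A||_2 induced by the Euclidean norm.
||A||_2 = sqrt((63 + sqrt(3069))/2) ≈ 7.6941 (= sqrt(largest eigenvalue of A^T A))

||A||_2 = sigma_max(A) = sqrt(lambda_max(A^T A)). Form the symmetric matrix M = A^T A =
[[9, -15, 0],
 [-15, 54, -6],
 [0, -6, 9]].
Its characteristic polynomial (trace, sum of principal 2x2 minors, determinant of M give the coefficients) is
  p(λ) = det(λ I - M) = λ^3 - 72λ^2 + 792λ - 2025.
By the rational root theorem any rational root is an integer divisor of 2025. Testing λ = 9: p(9) = 729 - 5832 + 7128 - 2025 = 0, so λ = 9 is a root. Dividing out (λ - 9) leaves p(λ) = (λ - 9)(λ^2 - 63λ + 225). For λ^2 - 63λ + 225 the discriminant is 3069. It is nonnegative but not a perfect square, so the roots are real and irrational: λ = (63 ± sqrt(3069))/2 ≈ 59.1993, 3.8007.
So the eigenvalues of A^T A are ≈ 3.8007, 9, 59.1993 (all ≥ 0, as they must be for A^T A). The largest is λ_max = (63 + sqrt(3069))/2 ≈ 59.1993, hence ||A||_2 = sqrt(λ_max) = sqrt((63 + sqrt(3069))/2) ≈ 7.6941.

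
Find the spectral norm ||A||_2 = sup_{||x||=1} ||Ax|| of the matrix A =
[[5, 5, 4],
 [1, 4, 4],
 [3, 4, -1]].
||A||_2 ≈ 10.3884 (= sqrt(largest eigenvalue of A^T A))

||A||_2 = sigma_max(A) = sqrt(lambda_max(A^T A)). Form the symmetric matrix M = A^T A =
[[35, 41, 21],
 [41, 57, 32],
 [21, 32, 33]].
Its characteristic polynomial (trace, sum of principal 2x2 minors, determinant of M give the coefficients) is
  p(λ) = det(λ I - M) = λ^3 - 125λ^2 + 1885λ - 4489.
No integer candidate from the rational root theorem (±divisors of 4489) is a root, so the roots are irrational. The cubic discriminant is Δ = 12152402608 > 0, so there are three distinct real roots. p(2) = -1211 and p(3) = 68 have opposite signs, so a root lies in (2, 3); Newton's method refines it to λ ≈ 2.9418. p(14) = 145 and p(15) = -964 have opposite signs, so a root lies in (14, 15); Newton's method refines it to λ ≈ 14.1396. p(107) = -8876 and p(108) = 803 have opposite signs, so a root lies in (107, 108); Newton's method refines it to λ ≈ 107.9186. Check (Vieta): the three roots sum to 125, matching tr M = 125.
So the eigenvalues of A^T A are ≈ 2.9418, 14.1396, 107.9186 (all ≥ 0, as they must be for A^T A). The largest is λ_max ≈ 107.9186, hence ||A||_2 = sqrt(λ_max) ≈ 10.3884.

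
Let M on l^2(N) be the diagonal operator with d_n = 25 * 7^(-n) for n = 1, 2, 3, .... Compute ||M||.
||M|| = 25/7 (attained at n = 1)

For M diagonal, ||M|| = sup_n |d_n|. The sequence d_n = 25 * 7^(-n) is positive and strictly decreasing (ratio 7^(-1) < 1), so the supremum is d_1 = 25/7. Hence ||M|| = 25/7.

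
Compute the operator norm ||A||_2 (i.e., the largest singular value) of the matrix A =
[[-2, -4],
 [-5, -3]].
||A||_2 = sqrt((54 + sqrt(2132))/2) ≈ 7.0772 (= sqrt(largest eigenvalue of A^T A))

||A||_2 = sigma_max(A) = sqrt(lambda_max(A^T A)). Form the symmetric matrix M = A^T A =
[[29, 23],
 [23, 25]].
Its characteristic polynomial (trace, determinant of M give the coefficients) is
  p(λ) = det(λ I - M) = λ^2 - 54λ + 196.
For λ^2 - 54λ + 196 the discriminant is 2132. It is nonnegative but not a perfect square, so the roots are real and irrational: λ = (54 ± sqrt(2132))/2 ≈ 50.0868, 3.9132.
So the eigenvalues of A^T A are ≈ 3.9132, 50.0868 (all ≥ 0, as they must be for A^T A). The largest is λ_max = (54 + sqrt(2132))/2 ≈ 50.0868, hence ||A||_2 = sqrt(λ_max) = sqrt((54 + sqrt(2132))/2) ≈ 7.0772.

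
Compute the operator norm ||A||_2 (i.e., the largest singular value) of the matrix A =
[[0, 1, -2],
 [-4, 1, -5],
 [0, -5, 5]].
||A||_2 ≈ 8.9888 (= sqrt(largest eigenvalue of A^T A))

||A||_2 = sigma_max(A) = sqrt(lambda_max(A^T A)). Form the symmetric matrix M = A^T A =
[[16, -4, 20],
 [-4, 27, -32],
 [20, -32, 54]].
Its characteristic polynomial (trace, sum of principal 2x2 minors, determinant of M give the coefficients) is
  p(λ) = det(λ I - M) = λ^3 - 97λ^2 + 1314λ - 400.
No integer candidate from the rational root theorem (±divisors of 400) is a root, so the roots are irrational. The cubic discriminant is Δ = 6623653988 > 0, so there are three distinct real roots. p(0) = -400 and p(1) = 818 have opposite signs, so a root lies in (0, 1); Newton's method refines it to λ ≈ 0.3116. p(15) = 860 and p(16) = -112 have opposite signs, so a root lies in (15, 16); Newton's method refines it to λ ≈ 15.8898. p(80) = -4080 and p(81) = 1058 have opposite signs, so a root lies in (80, 81); Newton's method refines it to λ ≈ 80.7986. Check (Vieta): the three roots sum to 97, matching tr M = 97.
So the eigenvalues of A^T A are ≈ 0.3116, 15.8898, 80.7986 (all ≥ 0, as they must be for A^T A). The largest is λ_max ≈ 80.7986, hence ||A||_2 = sqrt(λ_max) ≈ 8.9888.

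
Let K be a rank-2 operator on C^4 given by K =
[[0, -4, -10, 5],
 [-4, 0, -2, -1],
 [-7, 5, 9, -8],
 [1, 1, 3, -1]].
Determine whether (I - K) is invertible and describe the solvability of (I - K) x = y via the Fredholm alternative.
(I - K) is invertible (det(I - K) = -72 ≠ 0), so for every y in C^4 the equation (I - K) x = y has a unique solution.

K has rank 2 and factors as K = U V^T = u1 v1^T + u2 v2^T with u1 = (1, -1, -3, 0), v1 = (3, -1, -1, 2), u2 = (3, 1, -2, -1), v2 = (-1, -1, -3, 1) (multiplying out reproduces the displayed K). The nonzero eigenvalues of U V^T coincide with those of the 2 x 2 matrix G = V^T U = [[v1·u1, v1·u2], [v2·u1, v2·u2]] = [[7, 8], [9, 1]], and by the Sylvester determinant identity det(I_4 - U V^T) = det(I_2 - V^T U) = det([[-6, -8], [-9, 0]]) = (-6)(0) - (-8)(-9) = -72. (Direct check: I - K =
[[1, 4, 10, -5],
 [4, 1, 2, 1],
 [7, -5, -8, 8],
 [-1, -1, -3, 2]]
has determinant -72.) The finite-dimensional Fredholm alternative says: either (I - K) is invertible, or ker(I - K) ≠ {0} and then range(I - K) = ker((I - K)^*)^⊥, with dim ker(I - K) = dim ker((I - K)^*). Since det(I - K) ≠ 0, 1 is not an eigenvalue of K and ker(I - K) = {0}, so we are in the first case: for every y there is a unique x = (I - K)^(-1) y. (Explicitly, by the Woodbury identity, (I - U V^T)^(-1) = I + U (I_2 - G)^(-1) V^T.)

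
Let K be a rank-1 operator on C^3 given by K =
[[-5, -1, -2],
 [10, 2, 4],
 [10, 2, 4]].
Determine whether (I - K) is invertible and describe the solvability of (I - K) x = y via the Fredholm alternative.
(I - K) is singular (det(I - K) = 0, i.e. 1 ∈ sigma(K)). (I - K) x = y is solvable iff y ⊥ ker((I - K)^*) = span{(-5, -1, -2)}, i.e. iff -5y_1 - y_2 - 2y_3 = 0. When solvable, the solutions are x = y + c·(1, -2, -2), c arbitrary (ker(I - K) = span{(1, -2, -2)}, dimension 1).

K has rank 1, so it is an outer product K = u v^T: every row of K is a multiple of one row vector. Reading off the entries, u = (1, -2, -2) and v = (-5, -1, -2) (row i of K equals u_i·v^T). A rank-one matrix u v^T satisfies K u = u (v·u) and kills the (2)-dimensional subspace v^⊥, so its characteristic polynomial is lambda^2 (lambda - v·u) with v·u = tr K = 1. Hence the eigenvalues of I - K are 1 (multiplicity 2) and 1 - (1) = 0, so det(I - K) = 0. (Direct check: I - K =
[[6, 1, 2],
 [-10, -1, -4],
 [-10, -2, -3]]
has determinant 0.) So 1 is an eigenvalue of K and (I - K) is not invertible. The finite-dimensional Fredholm alternative says: either (I - K) is invertible, or ker(I - K) ≠ {0} and then range(I - K) = ker((I - K)^*)^⊥, with dim ker(I - K) = dim ker((I - K)^*). We are in the second case, so we need both kernels. Kernel of I - K: (I - K) u = u - u (v·u) = u - u = 0, so ker(I - K) = span{u} = span{(1, -2, -2)} (it is exactly 1-dimensional because rank(I - K) = 2). Kernel of the adjoint: K is real, so (I - K)^* = I - K^T = I - v u^T, and (I - v u^T) v = v - v (u·v) = 0; hence ker((I - K)^*) = span{v} = span{(-5, -1, -2)}. Therefore (I - K) x = y is solvable iff <y, v> = 0, i.e. iff -5y_1 - y_2 - 2y_3 = 0. When this holds, K y = u (v·y) = 0, so (I - K) y = y and x = y is a particular solution; the full solution set is the line x = y + c·u = y + c·(1, -2, -2), c ∈ C.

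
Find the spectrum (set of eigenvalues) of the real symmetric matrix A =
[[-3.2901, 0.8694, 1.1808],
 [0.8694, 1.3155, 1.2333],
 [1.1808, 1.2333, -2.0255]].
sigma(A) ≈ {-4, -2, 2}

A is real symmetric, so its spectrum consists of real eigenvalues. Expanding the characteristic polynomial of the displayed matrix gives
  det(λ I - A) = p(λ) = λ^3 + (4)λ^2 + (-4)λ + (-16).
Solving p(λ) = 0 yields eigenvalues ≈ -4, -2, 2. (A is shown rounded to 4 decimals, so these recover the underlying integer eigenvalues to within that precision.)
Verification: the trace of A = -4 equals the sum of eigenvalues -4, and det(A) ≈ 15.9999 matches the eigenvalue product 16.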